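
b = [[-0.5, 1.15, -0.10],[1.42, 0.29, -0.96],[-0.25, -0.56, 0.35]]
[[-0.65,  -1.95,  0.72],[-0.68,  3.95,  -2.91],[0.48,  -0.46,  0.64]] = b@ [[-1.2, 4.34, -1.68],[-1.21, 0.4, -0.06],[-1.43, 2.43, 0.53]]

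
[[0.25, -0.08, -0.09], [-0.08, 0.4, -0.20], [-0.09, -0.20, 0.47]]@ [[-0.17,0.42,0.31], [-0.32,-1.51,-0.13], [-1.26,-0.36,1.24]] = [[0.10, 0.26, -0.02], [0.14, -0.57, -0.32], [-0.51, 0.1, 0.58]]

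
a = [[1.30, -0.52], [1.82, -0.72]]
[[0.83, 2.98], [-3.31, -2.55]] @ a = [[6.5, -2.58], [-8.94, 3.56]]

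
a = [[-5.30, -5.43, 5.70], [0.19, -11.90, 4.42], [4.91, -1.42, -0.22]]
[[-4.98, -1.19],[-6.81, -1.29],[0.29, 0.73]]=a @[[0.19, 0.2], [0.49, 0.16], [-0.23, 0.13]]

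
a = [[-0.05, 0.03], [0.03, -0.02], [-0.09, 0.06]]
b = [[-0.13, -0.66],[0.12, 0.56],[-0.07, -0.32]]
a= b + [[0.08, 0.69], [-0.09, -0.58], [-0.02, 0.38]]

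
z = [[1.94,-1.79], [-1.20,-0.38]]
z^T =[[1.94, -1.20], [-1.79, -0.38]]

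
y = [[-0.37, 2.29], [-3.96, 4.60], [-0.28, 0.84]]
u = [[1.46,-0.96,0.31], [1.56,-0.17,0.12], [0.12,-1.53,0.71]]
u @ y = [[3.17, -0.81], [0.06, 2.89], [5.82, -6.17]]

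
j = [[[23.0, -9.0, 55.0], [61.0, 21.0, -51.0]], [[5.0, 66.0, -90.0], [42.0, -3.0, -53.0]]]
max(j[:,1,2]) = -51.0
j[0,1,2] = -51.0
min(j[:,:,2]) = -90.0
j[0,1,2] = -51.0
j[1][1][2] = -53.0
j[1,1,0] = 42.0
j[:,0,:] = [[23.0, -9.0, 55.0], [5.0, 66.0, -90.0]]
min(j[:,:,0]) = 5.0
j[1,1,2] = -53.0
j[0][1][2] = -51.0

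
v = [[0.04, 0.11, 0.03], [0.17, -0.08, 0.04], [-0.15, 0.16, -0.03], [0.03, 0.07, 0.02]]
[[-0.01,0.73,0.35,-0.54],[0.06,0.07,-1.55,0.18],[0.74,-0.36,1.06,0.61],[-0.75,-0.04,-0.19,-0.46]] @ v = [[0.06, -0.04, 0.01], [0.25, -0.23, 0.05], [-0.17, 0.32, -0.01], [-0.02, -0.14, -0.03]]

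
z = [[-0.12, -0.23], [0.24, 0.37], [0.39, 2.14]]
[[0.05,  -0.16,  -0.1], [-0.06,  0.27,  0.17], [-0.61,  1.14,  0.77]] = z @ [[0.24, 0.45, 0.23], [-0.33, 0.45, 0.32]]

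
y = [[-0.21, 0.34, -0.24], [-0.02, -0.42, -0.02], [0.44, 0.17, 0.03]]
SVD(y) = [[0.68, 0.45, 0.58], [-0.69, 0.14, 0.71], [0.24, -0.88, 0.41]] @ diag([0.5811254061938472, 0.5074786781491327, 0.15052791601575133]) @ [[-0.04, 0.97, -0.25], [-0.96, -0.11, -0.27], [0.29, -0.22, -0.93]]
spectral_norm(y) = 0.58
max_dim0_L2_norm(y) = 0.57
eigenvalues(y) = [(-0.09+0.31j), (-0.09-0.31j), (-0.41+0j)]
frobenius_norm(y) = 0.79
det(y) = -0.04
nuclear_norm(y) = 1.24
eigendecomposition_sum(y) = [[(-0.11+0.14j), -0.03+0.16j, (-0.13-0.03j)], [-0.01-0.00j, (-0.01+0j), -0.00-0.01j], [0.22+0.07j, (0.2-0.04j), (0.02+0.17j)]] + [[(-0.11-0.14j),(-0.03-0.16j),(-0.13+0.03j)], [(-0.01+0j),(-0.01-0j),(-0+0.01j)], [0.22-0.07j,(0.2+0.04j),(0.02-0.17j)]] + [[0.00+0.00j,0.39+0.00j,0.02+0.00j], [-0.00-0.00j,-0.40-0.00j,(-0.02-0j)], [(-0-0j),(-0.24-0j),(-0.01-0j)]]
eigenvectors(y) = [[(0.21-0.57j), (0.21+0.57j), (-0.64+0j)],[(0.04+0j), (0.04-0j), 0.66+0.00j],[-0.79+0.00j, -0.79-0.00j, (0.39+0j)]]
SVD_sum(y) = [[-0.02, 0.38, -0.1], [0.02, -0.39, 0.10], [-0.01, 0.13, -0.03]] + [[-0.22, -0.03, -0.06], [-0.07, -0.01, -0.02], [0.43, 0.05, 0.12]] + [[0.03, -0.02, -0.08], [0.03, -0.02, -0.1], [0.02, -0.01, -0.06]]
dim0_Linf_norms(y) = [0.44, 0.42, 0.24]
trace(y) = -0.60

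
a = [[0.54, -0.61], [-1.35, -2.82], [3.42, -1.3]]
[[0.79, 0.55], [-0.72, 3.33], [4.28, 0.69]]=a @[[1.14, -0.21],  [-0.29, -1.08]]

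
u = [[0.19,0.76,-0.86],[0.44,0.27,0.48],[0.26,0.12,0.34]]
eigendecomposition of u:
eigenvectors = [[(0.37+0j), 0.73+0.00j, (0.73-0j)], [(0.8+0j), (-0.58-0.01j), (-0.58+0.01j)], [0.47+0.00j, (-0.37-0.06j), -0.37+0.06j]]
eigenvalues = [(0.75+0j), (0.02+0.05j), (0.02-0.05j)]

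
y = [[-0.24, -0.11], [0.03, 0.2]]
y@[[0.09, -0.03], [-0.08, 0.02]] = [[-0.01, 0.0], [-0.01, 0.00]]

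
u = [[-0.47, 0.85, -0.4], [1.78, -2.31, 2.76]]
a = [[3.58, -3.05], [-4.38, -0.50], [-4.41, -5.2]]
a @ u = [[-7.11, 10.09, -9.85], [1.17, -2.57, 0.37], [-7.18, 8.26, -12.59]]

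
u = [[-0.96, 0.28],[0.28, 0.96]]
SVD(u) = [[-0.96, 0.28], [0.28, 0.96]] @ diag([1.0, 1.0]) @ [[1.00, 0.0], [0.0, 1.00]]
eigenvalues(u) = [-1.0, 1.0]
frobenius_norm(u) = 1.41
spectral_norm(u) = 1.00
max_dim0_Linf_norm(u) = 0.96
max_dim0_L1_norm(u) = 1.24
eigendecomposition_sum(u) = [[-0.98, 0.14], [0.14, -0.02]] + [[0.02, 0.14], [0.14, 0.98]]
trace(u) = 0.00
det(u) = -1.00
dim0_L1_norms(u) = [1.24, 1.24]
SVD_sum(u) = [[-0.96, 0.0], [0.28, 0.00]] + [[0.0, 0.28],[0.0, 0.96]]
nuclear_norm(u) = 2.00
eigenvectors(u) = [[-0.99, -0.14],[0.14, -0.99]]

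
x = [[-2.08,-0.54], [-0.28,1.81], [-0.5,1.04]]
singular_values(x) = [2.18, 2.13]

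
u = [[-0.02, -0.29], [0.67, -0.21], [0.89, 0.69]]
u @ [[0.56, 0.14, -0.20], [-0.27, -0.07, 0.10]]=[[0.07, 0.02, -0.02], [0.43, 0.11, -0.16], [0.31, 0.08, -0.11]]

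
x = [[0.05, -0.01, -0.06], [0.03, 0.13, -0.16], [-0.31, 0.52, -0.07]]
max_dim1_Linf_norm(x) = 0.52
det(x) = -0.00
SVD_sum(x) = [[0.01, -0.02, 0.0], [-0.06, 0.11, -0.02], [-0.29, 0.52, -0.10]] + [[0.04, 0.01, -0.06],[0.09, 0.02, -0.14],[-0.02, -0.00, 0.03]] + [[-0.00, -0.00, -0.0], [0.0, 0.00, 0.0], [-0.00, -0.0, -0.00]]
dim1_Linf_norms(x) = [0.06, 0.16, 0.52]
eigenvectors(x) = [[0.70+0.00j, (0.03-0.21j), (0.03+0.21j)],[(0.48+0j), (-0.18-0.5j), -0.18+0.50j],[(0.53+0j), -0.82+0.00j, -0.82-0.00j]]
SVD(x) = [[-0.04, -0.40, 0.91], [0.2, -0.90, -0.39], [0.98, 0.17, 0.11]] @ diag([0.6213304554132414, 0.18693962299971045, 0.0014291706336567957]) @ [[-0.48, 0.86, -0.16], [-0.53, -0.14, 0.84], [-0.7, -0.49, -0.52]]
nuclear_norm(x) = 0.81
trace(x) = 0.11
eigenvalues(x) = [(-0+0j), (0.06+0.24j), (0.06-0.24j)]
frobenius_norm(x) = 0.65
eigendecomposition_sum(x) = [[-0.00+0.00j, 0.00-0.00j, -0.00+0.00j], [-0.00+0.00j, -0j, -0.00+0.00j], [(-0+0j), 0.00-0.00j, (-0+0j)]] + [[0.03-0.04j, (-0.01+0.07j), (-0.03-0.01j)], [0.02-0.11j, 0.06+0.16j, (-0.08+0.01j)], [(-0.15-0.08j), 0.26-0.01j, (-0.03+0.12j)]] + [[0.03+0.04j, (-0.01-0.07j), -0.03+0.01j], [(0.02+0.11j), (0.06-0.16j), (-0.08-0.01j)], [(-0.15+0.08j), (0.26+0.01j), -0.03-0.12j]]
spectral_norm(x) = 0.62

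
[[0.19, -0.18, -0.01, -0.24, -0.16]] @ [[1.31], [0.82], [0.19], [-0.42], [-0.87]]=[[0.34]]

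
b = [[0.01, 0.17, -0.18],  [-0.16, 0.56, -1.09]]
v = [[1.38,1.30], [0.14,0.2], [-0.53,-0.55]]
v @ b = [[-0.19, 0.96, -1.67], [-0.03, 0.14, -0.24], [0.08, -0.40, 0.69]]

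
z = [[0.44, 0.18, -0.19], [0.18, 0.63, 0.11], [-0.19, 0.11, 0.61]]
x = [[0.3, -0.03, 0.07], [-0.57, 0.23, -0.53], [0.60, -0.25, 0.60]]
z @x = [[-0.08, 0.08, -0.18], [-0.24, 0.11, -0.26], [0.25, -0.12, 0.29]]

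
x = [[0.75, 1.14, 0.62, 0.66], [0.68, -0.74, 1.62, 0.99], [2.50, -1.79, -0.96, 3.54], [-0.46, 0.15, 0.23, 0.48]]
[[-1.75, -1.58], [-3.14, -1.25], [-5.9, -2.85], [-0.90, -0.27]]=x@ [[-0.22, -0.50], [0.03, -0.45], [-0.79, -0.30], [-1.71, -0.76]]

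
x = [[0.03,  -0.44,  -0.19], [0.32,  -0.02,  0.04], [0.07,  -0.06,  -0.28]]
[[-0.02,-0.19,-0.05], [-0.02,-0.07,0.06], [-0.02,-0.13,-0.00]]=x @ [[-0.08, -0.25, 0.20], [0.02, 0.27, 0.12], [0.05, 0.36, 0.04]]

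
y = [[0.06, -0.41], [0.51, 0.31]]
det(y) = 0.228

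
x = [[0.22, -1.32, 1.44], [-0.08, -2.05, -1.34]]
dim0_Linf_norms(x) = [0.22, 2.05, 1.44]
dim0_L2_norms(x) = [0.23, 2.44, 1.97]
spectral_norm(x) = 2.50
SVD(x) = [[0.3, 0.95],[0.95, -0.30]] @ diag([2.499247234002417, 1.9033295204276288]) @ [[-0.00, -0.94, -0.34], [0.12, -0.33, 0.93]]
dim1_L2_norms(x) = [1.97, 2.45]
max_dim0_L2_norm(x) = 2.44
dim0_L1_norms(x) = [0.3, 3.37, 2.78]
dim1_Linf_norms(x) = [1.44, 2.05]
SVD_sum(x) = [[-0.00, -0.71, -0.25], [-0.01, -2.24, -0.80]] + [[0.22, -0.61, 1.69], [-0.07, 0.19, -0.54]]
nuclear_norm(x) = 4.40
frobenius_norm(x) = 3.14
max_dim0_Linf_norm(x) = 2.05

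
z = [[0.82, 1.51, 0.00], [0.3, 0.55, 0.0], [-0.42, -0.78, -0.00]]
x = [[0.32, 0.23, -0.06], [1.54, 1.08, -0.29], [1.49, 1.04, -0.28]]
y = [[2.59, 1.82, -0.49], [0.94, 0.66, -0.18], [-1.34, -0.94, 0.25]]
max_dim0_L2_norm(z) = 1.79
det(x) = -0.00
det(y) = 0.00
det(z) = 0.00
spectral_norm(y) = 3.79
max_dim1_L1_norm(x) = 2.91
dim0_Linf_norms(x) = [1.54, 1.08, 0.29]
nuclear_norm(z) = 2.04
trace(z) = 1.37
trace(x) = 1.12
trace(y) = 3.50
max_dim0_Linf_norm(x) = 1.54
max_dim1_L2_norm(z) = 1.72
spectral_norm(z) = 2.03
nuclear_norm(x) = 2.68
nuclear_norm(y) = 3.79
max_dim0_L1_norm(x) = 3.35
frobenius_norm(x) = 2.68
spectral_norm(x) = 2.68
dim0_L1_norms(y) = [4.87, 3.42, 0.92]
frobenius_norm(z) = 2.03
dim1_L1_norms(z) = [2.33, 0.85, 1.2]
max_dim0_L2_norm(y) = 3.06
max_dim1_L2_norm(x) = 1.9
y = z @ x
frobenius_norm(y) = 3.79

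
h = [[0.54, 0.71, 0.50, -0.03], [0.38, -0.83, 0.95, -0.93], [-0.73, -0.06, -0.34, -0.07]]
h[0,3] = -0.028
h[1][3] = -0.931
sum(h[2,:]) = -1.203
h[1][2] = 0.952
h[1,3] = -0.931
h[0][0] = 0.539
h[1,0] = 0.383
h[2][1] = -0.062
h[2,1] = -0.062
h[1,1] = -0.827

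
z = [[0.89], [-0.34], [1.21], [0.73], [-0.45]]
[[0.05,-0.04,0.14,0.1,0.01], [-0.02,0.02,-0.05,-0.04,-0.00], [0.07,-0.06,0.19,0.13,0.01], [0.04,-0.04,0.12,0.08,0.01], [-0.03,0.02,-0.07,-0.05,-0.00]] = z @ [[0.06,-0.05,0.16,0.11,0.01]]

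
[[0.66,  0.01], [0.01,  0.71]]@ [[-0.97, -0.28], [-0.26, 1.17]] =[[-0.64,-0.17], [-0.19,0.83]]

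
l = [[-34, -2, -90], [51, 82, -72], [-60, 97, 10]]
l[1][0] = 51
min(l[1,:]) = -72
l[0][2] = -90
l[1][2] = -72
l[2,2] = 10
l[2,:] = [-60, 97, 10]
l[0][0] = -34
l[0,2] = -90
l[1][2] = -72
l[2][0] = -60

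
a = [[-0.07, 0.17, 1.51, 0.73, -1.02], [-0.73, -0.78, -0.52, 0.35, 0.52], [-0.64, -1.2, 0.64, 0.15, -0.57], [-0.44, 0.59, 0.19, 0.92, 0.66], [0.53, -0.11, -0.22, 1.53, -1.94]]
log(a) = [[(10.66-0.08j), 15.29+0.61j, -7.64+0.28j, (-7.48-0.57j), (-2.15+0.99j)], [(-7.81+0.01j), (-9.92-0.06j), 6.03-0.03j, 5.21+0.06j, 1.62-0.10j], [(1.34-0.06j), 2.68+0.49j, -1.66+0.22j, -1.97-0.46j, -0.05+0.80j], [(3.36+0.04j), (5.01-0.3j), -3.08-0.14j, -2.37+0.29j, -0.70-0.49j], [7.13-0.21j, (9.86+1.7j), (-5.4+0.78j), -5.01-1.60j, -0.81+2.77j]]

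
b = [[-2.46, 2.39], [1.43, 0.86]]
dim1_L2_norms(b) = [3.43, 1.67]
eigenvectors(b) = [[-0.95, -0.50], [0.33, -0.87]]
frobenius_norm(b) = 3.81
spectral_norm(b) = 3.46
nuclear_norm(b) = 5.06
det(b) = -5.53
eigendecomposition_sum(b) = [[-2.74, 1.58], [0.95, -0.55]] + [[0.28, 0.81], [0.48, 1.41]]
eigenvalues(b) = [-3.28, 1.68]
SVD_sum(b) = [[-2.62, 2.2], [0.42, -0.35]] + [[0.16, 0.19], [1.01, 1.21]]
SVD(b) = [[-0.99,  0.16], [0.16,  0.99]] @ diag([3.4635056023570687, 1.597600996006573]) @ [[0.77, -0.64], [0.64, 0.77]]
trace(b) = -1.60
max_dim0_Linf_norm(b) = 2.46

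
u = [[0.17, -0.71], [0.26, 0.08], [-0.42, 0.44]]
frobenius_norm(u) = 0.99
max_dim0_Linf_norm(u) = 0.71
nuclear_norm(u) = 1.28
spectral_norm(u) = 0.92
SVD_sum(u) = [[0.32, -0.64], [0.02, -0.04], [-0.26, 0.52]] + [[-0.15, -0.07], [0.24, 0.12], [-0.16, -0.08]]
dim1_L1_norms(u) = [0.88, 0.34, 0.86]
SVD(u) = [[0.77, -0.45], [0.05, 0.74], [-0.63, -0.5]] @ diag([0.9195780869866778, 0.3624584692539578]) @ [[0.45, -0.9], [0.9, 0.45]]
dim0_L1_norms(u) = [0.85, 1.23]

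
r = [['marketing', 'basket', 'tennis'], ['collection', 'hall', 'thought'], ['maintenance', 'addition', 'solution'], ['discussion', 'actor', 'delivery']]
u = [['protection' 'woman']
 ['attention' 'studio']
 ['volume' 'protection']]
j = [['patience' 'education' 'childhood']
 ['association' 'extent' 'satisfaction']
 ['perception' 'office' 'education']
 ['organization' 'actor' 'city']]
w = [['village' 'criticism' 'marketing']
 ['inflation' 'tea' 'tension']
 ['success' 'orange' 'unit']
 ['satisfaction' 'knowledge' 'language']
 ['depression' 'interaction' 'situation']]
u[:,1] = ['woman', 'studio', 'protection']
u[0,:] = ['protection', 'woman']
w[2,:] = ['success', 'orange', 'unit']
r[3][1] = 'actor'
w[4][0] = 'depression'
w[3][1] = 'knowledge'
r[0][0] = 'marketing'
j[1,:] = ['association', 'extent', 'satisfaction']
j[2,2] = 'education'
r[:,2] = ['tennis', 'thought', 'solution', 'delivery']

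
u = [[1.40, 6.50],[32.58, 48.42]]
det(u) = -143.982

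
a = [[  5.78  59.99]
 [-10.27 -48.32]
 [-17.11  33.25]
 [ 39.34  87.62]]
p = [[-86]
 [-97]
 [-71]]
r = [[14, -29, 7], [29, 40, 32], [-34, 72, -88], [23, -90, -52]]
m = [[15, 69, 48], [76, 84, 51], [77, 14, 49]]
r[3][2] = -52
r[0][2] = 7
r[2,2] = -88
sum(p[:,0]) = -254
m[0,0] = 15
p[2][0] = -71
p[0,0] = -86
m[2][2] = 49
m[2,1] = 14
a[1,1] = -48.32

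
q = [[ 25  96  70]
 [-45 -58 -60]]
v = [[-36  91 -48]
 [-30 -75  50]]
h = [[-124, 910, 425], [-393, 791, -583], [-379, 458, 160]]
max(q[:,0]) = 25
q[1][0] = -45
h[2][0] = -379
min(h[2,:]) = -379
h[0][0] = -124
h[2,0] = -379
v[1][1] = -75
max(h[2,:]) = 458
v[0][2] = -48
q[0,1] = 96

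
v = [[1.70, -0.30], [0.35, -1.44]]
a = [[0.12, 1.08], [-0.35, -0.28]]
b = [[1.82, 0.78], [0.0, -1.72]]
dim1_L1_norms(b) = [2.6, 1.72]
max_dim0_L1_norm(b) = 2.5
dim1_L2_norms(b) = [1.98, 1.72]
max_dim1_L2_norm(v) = 1.73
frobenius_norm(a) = 1.18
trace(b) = 0.10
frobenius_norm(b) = 2.62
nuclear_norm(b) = 3.62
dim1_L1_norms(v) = [2.0, 1.79]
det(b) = -3.13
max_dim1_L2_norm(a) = 1.09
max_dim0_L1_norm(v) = 2.05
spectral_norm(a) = 1.14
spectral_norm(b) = 2.21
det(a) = 0.34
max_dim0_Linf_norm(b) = 1.82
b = a + v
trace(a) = -0.16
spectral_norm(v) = 1.92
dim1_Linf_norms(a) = [1.08, 0.35]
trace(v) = 0.26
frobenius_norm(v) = 2.28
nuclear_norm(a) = 1.44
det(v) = -2.34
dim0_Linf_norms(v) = [1.7, 1.44]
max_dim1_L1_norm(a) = 1.2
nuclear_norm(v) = 3.14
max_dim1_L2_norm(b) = 1.98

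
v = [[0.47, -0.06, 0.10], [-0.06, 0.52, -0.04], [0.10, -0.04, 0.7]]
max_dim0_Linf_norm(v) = 0.7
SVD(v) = [[0.37,-0.30,-0.88],[-0.25,0.88,-0.4],[0.89,0.37,0.25]] @ diag([0.7524707669441989, 0.5235697872570829, 0.4139594457987177]) @ [[0.37, -0.25, 0.89], [-0.30, 0.88, 0.37], [-0.88, -0.4, 0.25]]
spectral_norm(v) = 0.75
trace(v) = 1.69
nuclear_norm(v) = 1.69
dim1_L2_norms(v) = [0.48, 0.52, 0.71]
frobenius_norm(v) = 1.01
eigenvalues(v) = [0.75, 0.41, 0.52]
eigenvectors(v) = [[-0.37, 0.88, -0.30], [0.25, 0.4, 0.88], [-0.89, -0.25, 0.37]]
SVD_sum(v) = [[0.10, -0.07, 0.25], [-0.07, 0.05, -0.17], [0.25, -0.17, 0.60]] + [[0.05, -0.14, -0.06],[-0.14, 0.41, 0.17],[-0.06, 0.17, 0.07]] + [[0.32, 0.15, -0.09], [0.15, 0.07, -0.04], [-0.09, -0.04, 0.03]]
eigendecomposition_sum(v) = [[0.10, -0.07, 0.25], [-0.07, 0.05, -0.17], [0.25, -0.17, 0.6]] + [[0.32,0.15,-0.09], [0.15,0.07,-0.04], [-0.09,-0.04,0.03]] + [[0.05,-0.14,-0.06], [-0.14,0.41,0.17], [-0.06,0.17,0.07]]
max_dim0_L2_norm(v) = 0.71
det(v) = 0.16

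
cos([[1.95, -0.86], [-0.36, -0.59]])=[[-0.42, 0.38], [0.16, 0.71]]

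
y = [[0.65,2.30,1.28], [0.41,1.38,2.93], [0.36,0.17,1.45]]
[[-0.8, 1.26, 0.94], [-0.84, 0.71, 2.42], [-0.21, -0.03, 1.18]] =y@[[0.24, -0.32, -0.17], [-0.32, 0.65, -0.02], [-0.17, -0.02, 0.86]]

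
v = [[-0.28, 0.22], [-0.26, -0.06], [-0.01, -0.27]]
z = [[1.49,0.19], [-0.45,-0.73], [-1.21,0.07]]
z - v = [[1.77, -0.03],[-0.19, -0.67],[-1.2, 0.34]]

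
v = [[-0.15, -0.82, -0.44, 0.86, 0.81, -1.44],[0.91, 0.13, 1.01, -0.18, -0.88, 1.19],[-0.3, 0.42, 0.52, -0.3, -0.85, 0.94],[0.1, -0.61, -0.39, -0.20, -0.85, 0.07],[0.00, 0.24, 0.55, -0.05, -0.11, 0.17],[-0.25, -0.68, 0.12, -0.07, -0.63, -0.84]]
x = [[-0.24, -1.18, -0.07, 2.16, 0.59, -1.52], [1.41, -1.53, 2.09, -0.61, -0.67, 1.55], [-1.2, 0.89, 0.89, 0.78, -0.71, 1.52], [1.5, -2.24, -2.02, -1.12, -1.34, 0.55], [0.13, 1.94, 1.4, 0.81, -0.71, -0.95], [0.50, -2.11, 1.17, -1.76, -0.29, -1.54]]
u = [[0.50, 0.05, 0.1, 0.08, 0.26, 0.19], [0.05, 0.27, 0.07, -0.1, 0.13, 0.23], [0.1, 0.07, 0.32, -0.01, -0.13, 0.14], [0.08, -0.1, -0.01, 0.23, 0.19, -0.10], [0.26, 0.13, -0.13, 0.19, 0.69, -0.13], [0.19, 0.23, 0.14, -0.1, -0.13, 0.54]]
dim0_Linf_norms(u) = [0.5, 0.27, 0.32, 0.23, 0.69, 0.54]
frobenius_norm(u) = 1.36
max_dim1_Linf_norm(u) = 0.69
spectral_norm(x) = 5.16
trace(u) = 2.55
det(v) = 0.01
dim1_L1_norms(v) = [4.52, 4.3, 3.33, 2.22, 1.12, 2.59]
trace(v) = -0.65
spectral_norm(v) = 3.12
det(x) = -302.77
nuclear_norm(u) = 2.56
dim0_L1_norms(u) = [1.18, 0.85, 0.77, 0.71, 1.53, 1.33]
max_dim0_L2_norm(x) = 4.21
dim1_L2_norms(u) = [0.61, 0.4, 0.39, 0.34, 0.79, 0.65]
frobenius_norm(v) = 3.75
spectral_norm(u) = 0.95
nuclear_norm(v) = 6.90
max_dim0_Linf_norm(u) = 0.69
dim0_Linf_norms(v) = [0.91, 0.82, 1.01, 0.86, 0.88, 1.44]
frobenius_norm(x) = 7.83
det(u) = -0.00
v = x @ u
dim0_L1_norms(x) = [4.98, 9.89, 7.64, 7.24, 4.31, 7.63]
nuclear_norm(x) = 17.44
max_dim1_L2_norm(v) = 2.09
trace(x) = -4.25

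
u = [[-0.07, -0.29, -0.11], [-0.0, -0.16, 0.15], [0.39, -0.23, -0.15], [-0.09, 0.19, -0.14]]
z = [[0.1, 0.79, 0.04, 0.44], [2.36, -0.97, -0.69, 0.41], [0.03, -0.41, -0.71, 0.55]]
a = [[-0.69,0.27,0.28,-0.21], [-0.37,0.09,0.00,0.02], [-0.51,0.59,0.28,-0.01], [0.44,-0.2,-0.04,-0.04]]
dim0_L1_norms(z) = [2.49, 2.17, 1.44, 1.4]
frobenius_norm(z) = 2.99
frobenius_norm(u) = 0.66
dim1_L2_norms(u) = [0.32, 0.22, 0.48, 0.25]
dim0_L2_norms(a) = [1.03, 0.68, 0.4, 0.21]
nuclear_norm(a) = 1.80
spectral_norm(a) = 1.26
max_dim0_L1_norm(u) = 0.87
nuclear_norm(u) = 1.09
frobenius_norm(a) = 1.32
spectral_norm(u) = 0.53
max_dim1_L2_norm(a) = 0.83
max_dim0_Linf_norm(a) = 0.69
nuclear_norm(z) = 4.49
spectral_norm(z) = 2.72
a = u @ z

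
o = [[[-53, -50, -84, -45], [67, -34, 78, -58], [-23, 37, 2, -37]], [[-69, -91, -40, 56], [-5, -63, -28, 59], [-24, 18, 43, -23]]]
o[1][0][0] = -69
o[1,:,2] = [-40, -28, 43]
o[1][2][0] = -24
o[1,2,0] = -24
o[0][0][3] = -45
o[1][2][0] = -24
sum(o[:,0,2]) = -124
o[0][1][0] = 67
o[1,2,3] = -23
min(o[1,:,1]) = -91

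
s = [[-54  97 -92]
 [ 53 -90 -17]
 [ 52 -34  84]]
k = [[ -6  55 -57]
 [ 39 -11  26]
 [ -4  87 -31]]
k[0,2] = -57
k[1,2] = 26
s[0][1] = 97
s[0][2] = -92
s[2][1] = -34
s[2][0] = 52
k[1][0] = 39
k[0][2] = -57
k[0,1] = 55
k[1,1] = -11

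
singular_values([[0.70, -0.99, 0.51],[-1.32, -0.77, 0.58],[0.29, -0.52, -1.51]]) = [1.88, 1.35, 1.3]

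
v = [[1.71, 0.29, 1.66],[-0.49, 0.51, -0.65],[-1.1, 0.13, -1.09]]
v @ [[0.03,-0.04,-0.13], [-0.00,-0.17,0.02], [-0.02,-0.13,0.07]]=[[0.02,-0.33,-0.10], [-0.0,0.02,0.03], [-0.01,0.16,0.07]]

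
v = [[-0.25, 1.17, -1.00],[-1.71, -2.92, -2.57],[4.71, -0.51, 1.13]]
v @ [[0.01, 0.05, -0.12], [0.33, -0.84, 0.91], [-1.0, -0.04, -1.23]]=[[1.38, -0.96, 2.32], [1.59, 2.47, 0.71], [-1.25, 0.62, -2.42]]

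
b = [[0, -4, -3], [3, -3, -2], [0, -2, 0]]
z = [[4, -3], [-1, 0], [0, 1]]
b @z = [[4, -3], [15, -11], [2, 0]]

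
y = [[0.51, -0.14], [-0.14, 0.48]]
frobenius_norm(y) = 0.73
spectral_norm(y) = 0.64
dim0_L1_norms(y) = [0.65, 0.62]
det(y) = 0.23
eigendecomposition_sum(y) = [[0.35, -0.32], [-0.32, 0.28]] + [[0.16, 0.18], [0.18, 0.2]]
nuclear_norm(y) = 0.99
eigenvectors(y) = [[0.74, 0.67], [-0.67, 0.74]]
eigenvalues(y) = [0.64, 0.35]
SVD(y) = [[-0.74, 0.67], [0.67, 0.74]] @ diag([0.6358012784032874, 0.35419872159671273]) @ [[-0.74,  0.67], [0.67,  0.74]]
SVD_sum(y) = [[0.35, -0.32], [-0.32, 0.28]] + [[0.16, 0.18], [0.18, 0.20]]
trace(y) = 0.99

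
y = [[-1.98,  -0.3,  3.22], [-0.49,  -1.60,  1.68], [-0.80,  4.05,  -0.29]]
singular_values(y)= [4.7, 3.88, 0.14]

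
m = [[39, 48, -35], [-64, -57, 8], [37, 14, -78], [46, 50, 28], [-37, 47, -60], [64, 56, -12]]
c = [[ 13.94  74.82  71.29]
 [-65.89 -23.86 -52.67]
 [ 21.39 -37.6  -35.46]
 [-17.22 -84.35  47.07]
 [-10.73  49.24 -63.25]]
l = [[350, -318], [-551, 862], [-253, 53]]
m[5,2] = -12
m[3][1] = 50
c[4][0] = -10.73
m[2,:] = [37, 14, -78]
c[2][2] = -35.46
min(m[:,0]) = -64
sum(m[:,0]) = 85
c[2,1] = -37.6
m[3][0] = 46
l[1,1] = 862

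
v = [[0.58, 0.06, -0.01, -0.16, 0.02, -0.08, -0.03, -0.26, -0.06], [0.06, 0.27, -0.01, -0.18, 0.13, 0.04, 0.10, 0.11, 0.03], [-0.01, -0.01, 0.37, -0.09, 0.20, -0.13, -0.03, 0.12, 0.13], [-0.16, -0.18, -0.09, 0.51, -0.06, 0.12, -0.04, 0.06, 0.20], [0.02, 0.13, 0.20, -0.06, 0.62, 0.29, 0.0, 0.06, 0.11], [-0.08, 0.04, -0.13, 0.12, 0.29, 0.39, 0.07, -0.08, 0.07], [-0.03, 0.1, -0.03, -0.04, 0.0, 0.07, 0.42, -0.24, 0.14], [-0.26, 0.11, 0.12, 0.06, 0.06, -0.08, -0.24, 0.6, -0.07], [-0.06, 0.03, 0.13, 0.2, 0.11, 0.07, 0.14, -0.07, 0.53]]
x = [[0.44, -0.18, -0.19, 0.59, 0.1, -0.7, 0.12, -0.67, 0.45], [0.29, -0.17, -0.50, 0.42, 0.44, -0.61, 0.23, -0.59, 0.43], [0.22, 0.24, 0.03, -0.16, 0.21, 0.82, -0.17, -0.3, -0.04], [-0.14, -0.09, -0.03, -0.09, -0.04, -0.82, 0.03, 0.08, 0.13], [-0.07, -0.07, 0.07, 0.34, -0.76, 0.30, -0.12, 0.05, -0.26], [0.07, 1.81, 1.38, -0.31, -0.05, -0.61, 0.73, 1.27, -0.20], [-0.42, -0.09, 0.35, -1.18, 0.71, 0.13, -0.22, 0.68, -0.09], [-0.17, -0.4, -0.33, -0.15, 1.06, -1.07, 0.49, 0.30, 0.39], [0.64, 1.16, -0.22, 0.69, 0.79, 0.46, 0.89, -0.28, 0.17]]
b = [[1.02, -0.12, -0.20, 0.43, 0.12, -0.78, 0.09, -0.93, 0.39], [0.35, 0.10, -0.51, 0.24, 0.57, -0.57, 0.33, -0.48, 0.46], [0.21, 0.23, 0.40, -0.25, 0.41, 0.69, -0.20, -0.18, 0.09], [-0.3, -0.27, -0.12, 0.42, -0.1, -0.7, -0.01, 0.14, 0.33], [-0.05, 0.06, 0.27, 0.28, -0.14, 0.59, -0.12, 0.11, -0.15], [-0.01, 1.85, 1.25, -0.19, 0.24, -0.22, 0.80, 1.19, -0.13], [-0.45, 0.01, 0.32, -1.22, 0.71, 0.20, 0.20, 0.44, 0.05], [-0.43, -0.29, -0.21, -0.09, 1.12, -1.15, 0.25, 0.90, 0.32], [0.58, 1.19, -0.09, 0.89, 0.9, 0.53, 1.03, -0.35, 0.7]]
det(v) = -0.00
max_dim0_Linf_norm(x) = 1.81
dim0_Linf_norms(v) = [0.58, 0.27, 0.37, 0.51, 0.62, 0.39, 0.42, 0.6, 0.53]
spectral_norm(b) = 3.07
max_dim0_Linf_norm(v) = 0.62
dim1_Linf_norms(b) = [1.02, 0.57, 0.69, 0.7, 0.59, 1.85, 1.22, 1.15, 1.19]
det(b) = 0.06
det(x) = 0.00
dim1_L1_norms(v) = [1.26, 0.93, 1.09, 1.42, 1.49, 1.27, 1.07, 1.6, 1.34]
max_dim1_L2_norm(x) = 2.8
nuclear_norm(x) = 10.34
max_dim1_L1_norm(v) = 1.6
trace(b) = 3.38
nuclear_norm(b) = 11.94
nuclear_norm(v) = 4.29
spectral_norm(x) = 3.02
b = v + x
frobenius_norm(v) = 1.80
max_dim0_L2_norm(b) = 2.25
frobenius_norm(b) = 5.11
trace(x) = -0.91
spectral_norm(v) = 0.99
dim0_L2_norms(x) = [0.99, 2.22, 1.57, 1.63, 1.76, 2.01, 1.31, 1.77, 0.84]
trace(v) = 4.29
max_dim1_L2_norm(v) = 0.74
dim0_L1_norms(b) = [3.4, 4.12, 3.37, 4.01, 4.31, 5.43, 3.03, 4.72, 2.62]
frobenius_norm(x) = 4.87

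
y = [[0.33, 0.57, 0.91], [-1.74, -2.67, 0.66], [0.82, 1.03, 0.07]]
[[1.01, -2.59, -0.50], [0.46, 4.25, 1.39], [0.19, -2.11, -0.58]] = y @ [[0.14, 0.33, 0.14],[-0.0, -2.20, -0.66],[1.06, -1.59, -0.19]]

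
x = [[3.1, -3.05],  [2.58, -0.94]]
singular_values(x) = [5.05, 0.98]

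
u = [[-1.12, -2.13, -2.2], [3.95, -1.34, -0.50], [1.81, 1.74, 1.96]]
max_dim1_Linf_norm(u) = 3.95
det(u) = -0.07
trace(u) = -0.50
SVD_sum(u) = [[-2.17, -0.84, -1.19], [2.17, 0.84, 1.20], [2.45, 0.95, 1.35]] + [[1.05, -1.29, -1.0],[1.78, -2.18, -1.70],[-0.64, 0.79, 0.61]] + [[0.0, 0.0, -0.0], [-0.0, -0.0, 0.0], [0.00, 0.00, -0.0]]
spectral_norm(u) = 4.74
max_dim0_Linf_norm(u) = 3.95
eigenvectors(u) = [[-0.19-0.50j, (-0.19+0.5j), -0.14+0.00j],[-0.70+0.00j, -0.70-0.00j, -0.68+0.00j],[0.04+0.47j, 0.04-0.47j, (0.72+0j)]]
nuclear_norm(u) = 8.74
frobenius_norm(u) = 6.20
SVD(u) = [[-0.55, -0.49, 0.68],[0.55, -0.82, -0.14],[0.62, 0.30, 0.72]] @ diag([4.737608898382166, 3.997467672284829, 0.0037596552809133757]) @ [[0.83,  0.32,  0.46], [-0.54,  0.66,  0.52], [0.14,  0.68,  -0.72]]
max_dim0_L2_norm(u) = 4.49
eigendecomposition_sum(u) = [[-0.56+1.82j, -1.06-0.14j, -1.10+0.21j], [(1.97+1.54j), -0.67+1.24j, (-0.25+1.45j)], [(0.91-1.41j), 0.87+0.37j, 0.98+0.08j]] + [[-0.56-1.82j, (-1.06+0.14j), (-1.1-0.21j)],[1.97-1.54j, -0.67-1.24j, (-0.25-1.45j)],[(0.91+1.41j), (0.87-0.37j), (0.98-0.08j)]] + [[0.00+0.00j, (-0+0j), 0.00+0.00j], [0.01+0.00j, -0.00+0.00j, (0.01+0j)], [-0.01-0.00j, -0j, -0.01-0.00j]]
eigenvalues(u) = [(-0.25+3.14j), (-0.25-3.14j), (-0.01+0j)]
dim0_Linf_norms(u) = [3.95, 2.13, 2.2]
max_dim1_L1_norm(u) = 5.79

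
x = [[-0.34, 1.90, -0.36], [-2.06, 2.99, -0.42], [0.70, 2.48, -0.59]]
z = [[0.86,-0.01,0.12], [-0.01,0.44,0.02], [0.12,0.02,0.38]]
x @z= [[-0.35, 0.83, -0.14], [-1.85, 1.33, -0.35], [0.51, 1.07, -0.09]]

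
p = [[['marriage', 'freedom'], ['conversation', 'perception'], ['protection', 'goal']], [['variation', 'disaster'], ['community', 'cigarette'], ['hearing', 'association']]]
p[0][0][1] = 'freedom'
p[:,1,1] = ['perception', 'cigarette']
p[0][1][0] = 'conversation'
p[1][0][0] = 'variation'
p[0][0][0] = 'marriage'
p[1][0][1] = 'disaster'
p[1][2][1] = 'association'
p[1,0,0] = 'variation'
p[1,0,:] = ['variation', 'disaster']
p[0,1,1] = 'perception'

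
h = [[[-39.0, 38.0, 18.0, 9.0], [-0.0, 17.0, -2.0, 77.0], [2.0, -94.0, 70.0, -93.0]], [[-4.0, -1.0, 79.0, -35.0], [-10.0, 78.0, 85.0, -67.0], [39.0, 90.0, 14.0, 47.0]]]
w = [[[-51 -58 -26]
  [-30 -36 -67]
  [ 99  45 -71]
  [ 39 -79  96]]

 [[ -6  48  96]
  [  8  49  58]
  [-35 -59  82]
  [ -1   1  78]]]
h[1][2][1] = 90.0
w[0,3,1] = -79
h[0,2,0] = 2.0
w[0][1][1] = -36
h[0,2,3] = -93.0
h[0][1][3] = 77.0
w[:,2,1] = [45, -59]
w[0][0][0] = -51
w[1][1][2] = 58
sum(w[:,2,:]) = 61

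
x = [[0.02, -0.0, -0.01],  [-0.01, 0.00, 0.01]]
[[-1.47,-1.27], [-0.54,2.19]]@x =[[-0.02, 0.0, 0.00], [-0.03, 0.0, 0.03]]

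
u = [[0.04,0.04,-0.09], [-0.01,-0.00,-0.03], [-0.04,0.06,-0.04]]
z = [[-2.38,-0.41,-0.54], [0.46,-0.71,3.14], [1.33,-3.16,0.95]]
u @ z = [[-0.2, 0.24, 0.02], [-0.02, 0.1, -0.02], [0.07, 0.1, 0.17]]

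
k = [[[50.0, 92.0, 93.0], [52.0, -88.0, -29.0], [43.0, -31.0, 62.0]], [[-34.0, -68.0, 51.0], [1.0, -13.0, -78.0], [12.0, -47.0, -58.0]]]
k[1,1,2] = -78.0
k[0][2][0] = 43.0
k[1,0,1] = -68.0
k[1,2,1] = -47.0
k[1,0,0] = -34.0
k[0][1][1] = -88.0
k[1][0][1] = -68.0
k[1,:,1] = [-68.0, -13.0, -47.0]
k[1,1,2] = -78.0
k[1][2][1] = -47.0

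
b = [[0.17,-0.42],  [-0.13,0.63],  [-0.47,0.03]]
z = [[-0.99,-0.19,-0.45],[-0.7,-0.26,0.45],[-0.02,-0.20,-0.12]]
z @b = [[0.07,0.28], [-0.3,0.14], [0.08,-0.12]]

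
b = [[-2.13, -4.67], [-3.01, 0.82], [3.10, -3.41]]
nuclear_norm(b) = 10.64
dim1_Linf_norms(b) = [4.67, 3.01, 3.41]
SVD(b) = [[0.67, 0.69], [-0.26, 0.57], [0.69, -0.45]] @ diag([5.909763928337937, 4.731922475201359]) @ [[0.26, -0.97], [-0.97, -0.26]]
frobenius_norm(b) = 7.57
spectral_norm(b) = 5.91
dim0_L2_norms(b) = [4.82, 5.84]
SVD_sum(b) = [[1.01, -3.84], [-0.40, 1.51], [1.04, -3.95]] + [[-3.14,-0.83], [-2.61,-0.69], [2.06,0.54]]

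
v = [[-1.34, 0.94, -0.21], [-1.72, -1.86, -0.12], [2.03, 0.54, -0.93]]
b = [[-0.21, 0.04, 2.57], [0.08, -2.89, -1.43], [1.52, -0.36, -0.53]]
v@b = [[0.04, -2.69, -4.68], [0.03, 5.35, -1.7], [-1.8, -1.14, 4.94]]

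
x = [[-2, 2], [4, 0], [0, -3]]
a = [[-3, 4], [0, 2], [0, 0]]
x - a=[[1, -2], [4, -2], [0, -3]]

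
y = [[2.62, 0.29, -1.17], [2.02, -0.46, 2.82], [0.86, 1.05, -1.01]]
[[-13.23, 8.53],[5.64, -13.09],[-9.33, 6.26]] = y @ [[-3.07,0.89], [-2.76,0.18], [3.75,-5.25]]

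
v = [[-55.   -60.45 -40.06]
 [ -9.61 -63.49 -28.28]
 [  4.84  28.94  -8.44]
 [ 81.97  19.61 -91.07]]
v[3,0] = 81.97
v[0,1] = -60.45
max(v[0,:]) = -40.06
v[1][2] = -28.28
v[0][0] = -55.0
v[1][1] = -63.49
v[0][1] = -60.45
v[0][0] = -55.0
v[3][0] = 81.97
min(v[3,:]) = -91.07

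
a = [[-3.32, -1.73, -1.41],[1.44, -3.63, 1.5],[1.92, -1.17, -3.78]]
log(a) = [[(1.63+0.78j), (-1.49+0.85j), (-1.46-0.9j)], [1.52+1.11j, 1.41+1.21j, 1.21-1.28j], [(1.64-1j), (-1.26-1.09j), 1.26+1.16j]]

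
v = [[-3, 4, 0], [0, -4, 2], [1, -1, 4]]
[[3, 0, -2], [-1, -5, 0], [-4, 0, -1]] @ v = [[-11, 14, -8], [3, 16, -10], [11, -15, -4]]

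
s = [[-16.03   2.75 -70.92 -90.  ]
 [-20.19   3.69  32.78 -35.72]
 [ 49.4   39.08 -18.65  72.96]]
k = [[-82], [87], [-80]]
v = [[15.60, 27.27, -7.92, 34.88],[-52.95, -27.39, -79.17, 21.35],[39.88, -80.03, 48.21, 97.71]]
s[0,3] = -90.0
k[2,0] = -80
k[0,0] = -82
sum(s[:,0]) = 13.18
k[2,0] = -80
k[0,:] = [-82]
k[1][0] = 87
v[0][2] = -7.92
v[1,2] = -79.17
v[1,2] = -79.17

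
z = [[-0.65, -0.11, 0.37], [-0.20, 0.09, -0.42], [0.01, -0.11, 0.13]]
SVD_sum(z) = [[-0.61, -0.13, 0.42], [0.07, 0.02, -0.05], [-0.07, -0.01, 0.05]] + [[-0.04, 0.01, -0.05], [-0.27, 0.09, -0.36], [0.08, -0.03, 0.10]] + [[-0.0, 0.01, 0.00], [0.00, -0.02, -0.01], [0.0, -0.07, -0.02]]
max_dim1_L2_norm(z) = 0.76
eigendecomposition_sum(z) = [[-0.66, -0.06, 0.28],[-0.18, -0.02, 0.08],[-0.02, -0.0, 0.01]] + [[0.01, -0.05, 0.11],[-0.04, 0.17, -0.36],[0.02, -0.08, 0.18]] + [[0.00, -0.01, -0.01], [0.02, -0.06, -0.13], [0.01, -0.03, -0.06]]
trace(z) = -0.43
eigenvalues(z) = [-0.67, 0.36, -0.12]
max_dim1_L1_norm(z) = 1.13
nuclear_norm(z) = 1.33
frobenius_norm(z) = 0.91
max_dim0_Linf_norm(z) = 0.65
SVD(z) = [[-0.99, -0.14, -0.07], [0.12, -0.95, 0.28], [-0.11, 0.27, 0.96]] @ diag([0.7627008757377812, 0.4876335748713598, 0.07483896583331187]) @ [[0.81, 0.17, -0.56],[0.59, -0.2, 0.78],[0.02, -0.96, -0.27]]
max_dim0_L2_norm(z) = 0.68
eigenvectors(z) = [[0.96,0.25,0.09], [0.27,-0.87,0.91], [0.02,0.43,0.40]]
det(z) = 0.03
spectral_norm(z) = 0.76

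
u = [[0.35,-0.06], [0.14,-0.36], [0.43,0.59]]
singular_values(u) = [0.78, 0.45]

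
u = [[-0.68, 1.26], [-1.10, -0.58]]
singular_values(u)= [1.43, 1.24]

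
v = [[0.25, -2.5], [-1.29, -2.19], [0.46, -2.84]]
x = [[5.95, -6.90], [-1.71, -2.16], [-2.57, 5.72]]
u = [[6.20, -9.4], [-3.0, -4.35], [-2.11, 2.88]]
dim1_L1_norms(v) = [2.75, 3.48, 3.3]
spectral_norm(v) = 4.38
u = x + v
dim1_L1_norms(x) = [12.85, 3.87, 8.29]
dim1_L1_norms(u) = [15.6, 7.35, 4.99]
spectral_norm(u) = 12.00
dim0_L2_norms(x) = [6.7, 9.22]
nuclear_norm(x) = 14.02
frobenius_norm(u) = 12.94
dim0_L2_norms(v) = [1.39, 4.37]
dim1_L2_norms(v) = [2.51, 2.54, 2.88]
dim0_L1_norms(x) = [10.23, 14.78]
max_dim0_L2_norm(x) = 9.22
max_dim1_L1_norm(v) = 3.48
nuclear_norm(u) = 16.84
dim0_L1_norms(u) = [11.31, 16.63]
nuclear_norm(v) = 5.75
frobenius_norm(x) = 11.40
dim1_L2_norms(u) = [11.26, 5.28, 3.57]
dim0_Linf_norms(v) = [1.29, 2.84]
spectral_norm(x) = 10.99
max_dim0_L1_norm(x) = 14.78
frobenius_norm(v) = 4.59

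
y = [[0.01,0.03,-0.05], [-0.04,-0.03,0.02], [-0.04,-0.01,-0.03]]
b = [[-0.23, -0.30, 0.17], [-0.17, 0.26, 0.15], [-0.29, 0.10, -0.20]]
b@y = [[0.0, 0.0, 0.0], [-0.02, -0.01, 0.01], [0.00, -0.01, 0.02]]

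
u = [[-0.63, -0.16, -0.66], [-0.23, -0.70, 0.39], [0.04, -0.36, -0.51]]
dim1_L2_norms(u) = [0.93, 0.83, 0.63]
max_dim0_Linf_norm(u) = 0.7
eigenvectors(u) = [[(0.87+0j), 0.69+0.00j, (0.69-0j)],[(0.41+0j), (-0.51+0.13j), (-0.51-0.13j)],[0.28+0.00j, -0.05-0.49j, (-0.05+0.49j)]]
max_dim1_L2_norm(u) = 0.93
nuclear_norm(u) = 2.30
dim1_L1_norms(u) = [1.45, 1.32, 0.91]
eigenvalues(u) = [(-0.92+0j), (-0.46+0.44j), (-0.46-0.44j)]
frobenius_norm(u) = 1.39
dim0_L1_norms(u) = [0.9, 1.22, 1.56]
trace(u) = -1.84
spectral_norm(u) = 1.03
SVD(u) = [[-0.87,0.09,-0.48],[-0.06,-1.00,-0.08],[-0.48,-0.04,0.87]] @ diag([1.0307741804886956, 0.8347236792761794, 0.43028010422688096]) @ [[0.53, 0.34, 0.78], [0.21, 0.84, -0.51], [0.82, -0.43, -0.37]]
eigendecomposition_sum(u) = [[(-0.53+0j), -0.69+0.00j, (-0.19-0j)],[(-0.25+0j), (-0.33+0j), -0.09-0.00j],[(-0.17+0j), -0.22+0.00j, -0.06-0.00j]] + [[(-0.05+0.14j), 0.27-0.07j, (-0.24-0.34j)], [0.01-0.11j, -0.18+0.10j, (0.24+0.21j)], [0.10+0.03j, (-0.07-0.18j), (-0.22+0.19j)]] + [[-0.05-0.14j, 0.27+0.07j, -0.24+0.34j], [0.01+0.11j, -0.18-0.10j, 0.24-0.21j], [(0.1-0.03j), (-0.07+0.18j), (-0.22-0.19j)]]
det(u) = -0.37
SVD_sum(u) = [[-0.47, -0.31, -0.70],[-0.03, -0.02, -0.05],[-0.26, -0.17, -0.39]] + [[0.01,0.06,-0.04], [-0.17,-0.69,0.42], [-0.01,-0.03,0.02]] + [[-0.17, 0.09, 0.08], [-0.03, 0.01, 0.01], [0.31, -0.16, -0.14]]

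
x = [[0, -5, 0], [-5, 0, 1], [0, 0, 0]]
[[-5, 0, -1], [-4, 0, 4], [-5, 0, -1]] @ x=[[0, 25, 0], [0, 20, 0], [0, 25, 0]]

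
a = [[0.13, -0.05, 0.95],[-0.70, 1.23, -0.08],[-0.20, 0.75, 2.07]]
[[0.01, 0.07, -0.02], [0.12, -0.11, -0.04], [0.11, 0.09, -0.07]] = a @ [[0.05, 0.02, -0.03], [0.13, -0.07, -0.05], [0.01, 0.07, -0.02]]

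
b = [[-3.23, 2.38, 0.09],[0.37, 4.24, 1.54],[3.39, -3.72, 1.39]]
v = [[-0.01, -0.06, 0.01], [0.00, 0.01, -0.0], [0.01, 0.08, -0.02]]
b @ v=[[0.03, 0.22, -0.03], [0.01, 0.14, -0.03], [-0.02, -0.13, 0.01]]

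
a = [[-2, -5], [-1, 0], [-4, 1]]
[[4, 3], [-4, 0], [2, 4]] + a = [[2, -2], [-5, 0], [-2, 5]]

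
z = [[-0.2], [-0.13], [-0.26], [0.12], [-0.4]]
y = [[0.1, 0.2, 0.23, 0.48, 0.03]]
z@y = [[-0.02, -0.04, -0.05, -0.10, -0.01], [-0.01, -0.03, -0.03, -0.06, -0.00], [-0.03, -0.05, -0.06, -0.12, -0.01], [0.01, 0.02, 0.03, 0.06, 0.0], [-0.04, -0.08, -0.09, -0.19, -0.01]]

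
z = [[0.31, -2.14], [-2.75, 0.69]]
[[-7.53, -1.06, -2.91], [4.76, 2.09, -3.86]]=z@ [[-0.88, -0.66, 1.81], [3.39, 0.40, 1.62]]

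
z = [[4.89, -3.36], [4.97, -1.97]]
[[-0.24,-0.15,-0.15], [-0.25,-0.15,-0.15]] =z @ [[-0.05,-0.03,-0.03], [0.0,0.00,0.0]]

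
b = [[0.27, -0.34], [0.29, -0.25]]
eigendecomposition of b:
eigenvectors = [[0.73+0.00j, 0.73-0.00j],[0.56-0.38j, 0.56+0.38j]]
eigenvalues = [(0.01+0.18j), (0.01-0.18j)]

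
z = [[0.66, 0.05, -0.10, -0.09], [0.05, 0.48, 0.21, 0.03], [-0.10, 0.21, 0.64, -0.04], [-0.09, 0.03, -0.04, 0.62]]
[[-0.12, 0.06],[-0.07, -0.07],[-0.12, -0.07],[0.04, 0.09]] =z@[[-0.20,  0.13], [-0.03,  -0.16], [-0.2,  -0.02], [0.03,  0.17]]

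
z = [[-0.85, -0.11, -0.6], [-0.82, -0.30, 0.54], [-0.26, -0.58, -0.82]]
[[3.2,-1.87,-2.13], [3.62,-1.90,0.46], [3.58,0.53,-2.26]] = z @ [[-2.99, 2.66, 0.85], [-4.43, -1.59, 0.27], [-0.29, -0.36, 2.29]]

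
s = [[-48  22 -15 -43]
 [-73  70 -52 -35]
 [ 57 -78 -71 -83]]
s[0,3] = -43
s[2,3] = -83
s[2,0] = 57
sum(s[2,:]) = -175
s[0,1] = 22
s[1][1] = 70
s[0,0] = -48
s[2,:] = [57, -78, -71, -83]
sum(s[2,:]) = -175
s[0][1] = 22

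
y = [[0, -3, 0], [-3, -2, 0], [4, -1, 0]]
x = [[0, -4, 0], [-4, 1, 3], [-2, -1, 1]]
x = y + [[0, -1, 0], [-1, 3, 3], [-6, 0, 1]]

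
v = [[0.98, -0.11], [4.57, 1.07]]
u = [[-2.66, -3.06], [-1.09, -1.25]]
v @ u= [[-2.49, -2.86], [-13.32, -15.32]]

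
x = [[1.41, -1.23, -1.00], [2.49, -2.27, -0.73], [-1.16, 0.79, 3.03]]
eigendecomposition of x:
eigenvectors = [[-0.43, -0.68, -0.32], [-0.9, -0.73, -0.27], [0.05, -0.07, 0.91]]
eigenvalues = [-1.03, -0.01, 3.21]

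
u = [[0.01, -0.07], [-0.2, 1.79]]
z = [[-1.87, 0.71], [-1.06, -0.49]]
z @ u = [[-0.16, 1.40],[0.09, -0.80]]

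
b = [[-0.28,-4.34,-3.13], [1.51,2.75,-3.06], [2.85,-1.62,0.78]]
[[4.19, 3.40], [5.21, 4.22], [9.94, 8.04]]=b @ [[3.29, 2.66], [-0.68, -0.55], [-0.69, -0.56]]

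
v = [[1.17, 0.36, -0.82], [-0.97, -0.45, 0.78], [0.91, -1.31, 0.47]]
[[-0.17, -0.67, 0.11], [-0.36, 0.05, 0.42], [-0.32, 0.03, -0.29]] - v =[[-1.34, -1.03, 0.93], [0.61, 0.5, -0.36], [-1.23, 1.34, -0.76]]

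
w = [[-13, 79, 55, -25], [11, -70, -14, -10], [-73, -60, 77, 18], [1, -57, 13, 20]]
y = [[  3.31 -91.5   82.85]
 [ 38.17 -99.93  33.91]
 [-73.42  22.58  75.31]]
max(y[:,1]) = 22.58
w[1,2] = -14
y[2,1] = 22.58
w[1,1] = -70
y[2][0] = -73.42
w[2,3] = 18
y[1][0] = 38.17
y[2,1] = 22.58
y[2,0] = -73.42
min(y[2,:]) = -73.42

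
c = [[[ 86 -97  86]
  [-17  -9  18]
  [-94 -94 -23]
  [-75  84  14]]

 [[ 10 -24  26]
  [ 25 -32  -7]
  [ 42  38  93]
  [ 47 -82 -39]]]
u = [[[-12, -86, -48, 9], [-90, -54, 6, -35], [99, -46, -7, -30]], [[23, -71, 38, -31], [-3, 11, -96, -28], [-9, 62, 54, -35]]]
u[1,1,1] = 11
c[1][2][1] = 38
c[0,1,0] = -17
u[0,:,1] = [-86, -54, -46]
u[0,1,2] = 6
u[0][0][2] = -48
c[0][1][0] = -17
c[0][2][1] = -94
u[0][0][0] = -12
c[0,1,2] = 18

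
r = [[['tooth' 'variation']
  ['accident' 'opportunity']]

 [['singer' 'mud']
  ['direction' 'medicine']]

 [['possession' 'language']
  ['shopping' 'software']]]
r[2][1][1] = 'software'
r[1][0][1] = 'mud'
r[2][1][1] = 'software'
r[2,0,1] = 'language'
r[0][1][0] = 'accident'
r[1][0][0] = 'singer'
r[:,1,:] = [['accident', 'opportunity'], ['direction', 'medicine'], ['shopping', 'software']]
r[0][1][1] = 'opportunity'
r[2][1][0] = 'shopping'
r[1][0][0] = 'singer'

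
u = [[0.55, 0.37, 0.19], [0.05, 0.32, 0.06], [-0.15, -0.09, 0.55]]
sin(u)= [[0.53, 0.34, 0.16],[0.05, 0.31, 0.05],[-0.13, -0.07, 0.53]]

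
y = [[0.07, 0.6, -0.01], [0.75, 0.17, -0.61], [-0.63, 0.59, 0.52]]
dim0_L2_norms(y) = [0.98, 0.86, 0.8]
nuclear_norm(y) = 2.13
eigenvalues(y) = [(0.75+0j), (0.01+0.17j), (0.01-0.17j)]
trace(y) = 0.76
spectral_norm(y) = 1.30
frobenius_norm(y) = 1.53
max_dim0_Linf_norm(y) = 0.75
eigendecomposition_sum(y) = [[(0.63+0j),  0.17-0.00j,  -0.48-0.00j], [0.72+0.00j,  (0.19-0j),  (-0.54-0j)], [0.10+0.00j,  (0.03-0j),  (-0.08-0j)]] + [[(-0.28+0.02j), 0.22-0.03j, 0.24+0.05j],[(0.02-0.08j), -0.01+0.07j, -0.03+0.06j],[(-0.37+0j), (0.28-0.01j), (0.3+0.08j)]] + [[-0.28-0.02j, 0.22+0.03j, 0.24-0.05j], [0.02+0.08j, -0.01-0.07j, -0.03-0.06j], [-0.37-0.00j, 0.28+0.01j, (0.3-0.08j)]]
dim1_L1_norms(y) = [0.68, 1.53, 1.74]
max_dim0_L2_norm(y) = 0.98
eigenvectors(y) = [[-0.66+0.00j,(-0.6+0.05j),(-0.6-0.05j)], [-0.74+0.00j,(0.04-0.18j),(0.04+0.18j)], [(-0.11+0j),-0.78+0.00j,(-0.78-0j)]]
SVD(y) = [[0.09, 0.73, -0.67], [-0.68, 0.54, 0.50], [0.73, 0.41, 0.54]] @ diag([1.299501952864458, 0.8091589624644034, 0.021364642870618122]) @ [[-0.74,0.28,0.61], [0.24,0.96,-0.15], [-0.63,0.04,-0.78]]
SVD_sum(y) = [[-0.08, 0.03, 0.07], [0.65, -0.25, -0.54], [-0.70, 0.27, 0.58]] + [[0.14, 0.57, -0.09], [0.11, 0.42, -0.07], [0.08, 0.32, -0.05]] + [[0.01, -0.0, 0.01], [-0.01, 0.0, -0.01], [-0.01, 0.0, -0.01]]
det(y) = 0.02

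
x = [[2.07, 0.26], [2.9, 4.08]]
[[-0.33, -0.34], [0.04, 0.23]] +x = [[1.74, -0.08], [2.94, 4.31]]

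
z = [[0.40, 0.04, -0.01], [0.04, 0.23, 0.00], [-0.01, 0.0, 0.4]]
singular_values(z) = [0.42, 0.39, 0.22]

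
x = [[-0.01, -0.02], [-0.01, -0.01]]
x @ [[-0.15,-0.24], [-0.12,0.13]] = [[0.0, -0.0],  [0.0, 0.00]]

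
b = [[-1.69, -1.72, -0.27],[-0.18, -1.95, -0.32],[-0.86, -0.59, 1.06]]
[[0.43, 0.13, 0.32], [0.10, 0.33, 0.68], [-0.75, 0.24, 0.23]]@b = [[-1.03,  -1.18,  0.18], [-0.81,  -1.22,  0.59], [1.03,  0.69,  0.37]]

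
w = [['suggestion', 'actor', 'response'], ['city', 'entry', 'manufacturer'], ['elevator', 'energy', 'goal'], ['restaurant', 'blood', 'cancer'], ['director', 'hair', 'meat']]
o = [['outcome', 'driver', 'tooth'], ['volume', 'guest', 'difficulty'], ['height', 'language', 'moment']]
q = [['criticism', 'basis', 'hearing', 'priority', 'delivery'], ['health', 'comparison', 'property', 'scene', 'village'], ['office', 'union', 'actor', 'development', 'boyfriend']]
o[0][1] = 'driver'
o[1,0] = 'volume'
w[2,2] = 'goal'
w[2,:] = ['elevator', 'energy', 'goal']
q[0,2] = 'hearing'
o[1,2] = 'difficulty'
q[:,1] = ['basis', 'comparison', 'union']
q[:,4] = ['delivery', 'village', 'boyfriend']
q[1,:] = ['health', 'comparison', 'property', 'scene', 'village']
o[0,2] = 'tooth'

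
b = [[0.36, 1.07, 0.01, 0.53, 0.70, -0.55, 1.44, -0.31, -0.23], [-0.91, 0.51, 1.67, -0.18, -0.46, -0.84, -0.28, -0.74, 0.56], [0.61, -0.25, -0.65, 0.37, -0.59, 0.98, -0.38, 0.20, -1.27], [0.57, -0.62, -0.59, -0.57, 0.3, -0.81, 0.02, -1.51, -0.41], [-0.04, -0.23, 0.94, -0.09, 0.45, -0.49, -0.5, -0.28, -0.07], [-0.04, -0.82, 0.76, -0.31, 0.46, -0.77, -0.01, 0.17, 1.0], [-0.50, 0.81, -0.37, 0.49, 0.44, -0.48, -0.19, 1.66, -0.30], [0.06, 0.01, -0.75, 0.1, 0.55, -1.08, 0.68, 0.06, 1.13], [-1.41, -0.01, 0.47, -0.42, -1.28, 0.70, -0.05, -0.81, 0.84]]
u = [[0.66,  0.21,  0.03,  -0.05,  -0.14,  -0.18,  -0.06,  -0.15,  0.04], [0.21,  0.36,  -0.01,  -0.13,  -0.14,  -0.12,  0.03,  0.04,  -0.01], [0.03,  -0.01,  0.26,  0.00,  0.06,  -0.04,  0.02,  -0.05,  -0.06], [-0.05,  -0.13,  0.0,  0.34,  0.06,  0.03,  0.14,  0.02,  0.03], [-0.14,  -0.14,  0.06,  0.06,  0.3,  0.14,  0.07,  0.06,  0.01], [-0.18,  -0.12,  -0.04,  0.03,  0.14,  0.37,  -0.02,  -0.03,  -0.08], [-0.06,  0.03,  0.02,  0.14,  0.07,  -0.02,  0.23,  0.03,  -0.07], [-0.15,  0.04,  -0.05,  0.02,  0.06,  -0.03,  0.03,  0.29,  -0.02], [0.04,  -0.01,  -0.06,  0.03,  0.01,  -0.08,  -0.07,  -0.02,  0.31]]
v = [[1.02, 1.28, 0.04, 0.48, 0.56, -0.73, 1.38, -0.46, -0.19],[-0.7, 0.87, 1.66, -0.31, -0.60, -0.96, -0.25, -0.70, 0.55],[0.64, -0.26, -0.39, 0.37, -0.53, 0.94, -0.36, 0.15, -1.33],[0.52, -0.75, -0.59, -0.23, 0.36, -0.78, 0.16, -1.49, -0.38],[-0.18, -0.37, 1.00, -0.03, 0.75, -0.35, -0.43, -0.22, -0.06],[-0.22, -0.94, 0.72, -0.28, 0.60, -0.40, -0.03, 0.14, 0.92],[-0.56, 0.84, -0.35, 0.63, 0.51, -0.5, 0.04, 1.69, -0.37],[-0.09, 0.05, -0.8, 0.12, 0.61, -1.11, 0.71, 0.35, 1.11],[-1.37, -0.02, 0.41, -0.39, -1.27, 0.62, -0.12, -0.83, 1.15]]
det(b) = -4.05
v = b + u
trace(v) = 3.16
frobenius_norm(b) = 6.18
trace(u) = 3.12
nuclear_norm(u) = 3.12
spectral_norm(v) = 3.55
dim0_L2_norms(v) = [2.12, 2.18, 2.39, 1.08, 2.06, 2.26, 1.68, 2.58, 2.41]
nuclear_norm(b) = 15.27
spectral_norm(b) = 3.53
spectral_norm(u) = 1.00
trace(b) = 0.04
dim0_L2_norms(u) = [0.75, 0.48, 0.28, 0.4, 0.41, 0.46, 0.3, 0.34, 0.34]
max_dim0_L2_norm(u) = 0.75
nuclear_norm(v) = 15.88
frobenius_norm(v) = 6.38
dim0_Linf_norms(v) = [1.37, 1.28, 1.66, 0.63, 1.27, 1.11, 1.38, 1.69, 1.33]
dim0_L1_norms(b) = [4.5, 4.33, 6.21, 3.06, 5.23, 6.7, 3.55, 5.74, 5.81]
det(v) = -4.95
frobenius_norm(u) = 1.31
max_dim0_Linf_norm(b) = 1.67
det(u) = 0.00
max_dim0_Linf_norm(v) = 1.69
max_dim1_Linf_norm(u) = 0.66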